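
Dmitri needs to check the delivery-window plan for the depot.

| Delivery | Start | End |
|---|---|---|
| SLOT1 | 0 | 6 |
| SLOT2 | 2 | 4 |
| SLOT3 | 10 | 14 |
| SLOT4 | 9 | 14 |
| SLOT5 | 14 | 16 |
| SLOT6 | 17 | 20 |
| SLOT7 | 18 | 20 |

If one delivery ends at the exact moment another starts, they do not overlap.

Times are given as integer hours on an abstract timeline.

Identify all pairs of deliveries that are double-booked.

Sorted by start: SLOT1, SLOT2, SLOT4, SLOT3, SLOT5, SLOT6, SLOT7.
SLOT2 starts before SLOT1 ends → SLOT1 and SLOT2 overlap.
SLOT4 starts after SLOT1 ends — done with SLOT1.
SLOT4 starts after SLOT2 ends — done with SLOT2.
SLOT3 starts before SLOT4 ends → SLOT4 and SLOT3 overlap.
SLOT5 starts exactly when SLOT4 ends (back-to-back, no overlap) — done with SLOT4.
SLOT5 starts exactly when SLOT3 ends (back-to-back, no overlap) — done with SLOT3.
SLOT6 starts after SLOT5 ends — done with SLOT5.
SLOT7 starts before SLOT6 ends → SLOT6 and SLOT7 overlap.

SLOT1 & SLOT2, SLOT3 & SLOT4, SLOT6 & SLOT7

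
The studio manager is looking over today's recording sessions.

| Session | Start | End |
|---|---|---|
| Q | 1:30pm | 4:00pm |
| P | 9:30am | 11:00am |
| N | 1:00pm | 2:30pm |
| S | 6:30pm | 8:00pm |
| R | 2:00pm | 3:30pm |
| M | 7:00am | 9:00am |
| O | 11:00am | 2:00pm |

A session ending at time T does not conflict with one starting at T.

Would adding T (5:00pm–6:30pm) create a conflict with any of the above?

No — it doesn't clash with anything

M: ends 9:00am at or before T starts 5:00pm → clear.
P: ends 11:00am at or before T starts 5:00pm → clear.
O: ends 2:00pm at or before T starts 5:00pm → clear.
N: ends 2:30pm at or before T starts 5:00pm → clear.
Q: ends 4:00pm at or before T starts 5:00pm → clear.
R: ends 3:30pm at or before T starts 5:00pm → clear.
S: starts 6:30pm at or after T ends 6:30pm → clear.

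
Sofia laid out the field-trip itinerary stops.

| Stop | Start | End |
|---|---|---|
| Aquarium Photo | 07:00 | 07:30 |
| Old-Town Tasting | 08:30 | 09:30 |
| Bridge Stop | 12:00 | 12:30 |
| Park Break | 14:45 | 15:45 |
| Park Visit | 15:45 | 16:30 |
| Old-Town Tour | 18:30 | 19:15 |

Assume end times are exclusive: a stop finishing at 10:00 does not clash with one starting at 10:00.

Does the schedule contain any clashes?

No

Check each pair: they overlap iff neither finishes before the other starts.
Sorted by start: Aquarium Photo, Old-Town Tasting, Bridge Stop, Park Break, Park Visit, Old-Town Tour.
Old-Town Tasting starts after Aquarium Photo ends — done with Aquarium Photo.
Bridge Stop starts after Old-Town Tasting ends — done with Old-Town Tasting.
Park Break starts after Bridge Stop ends — done with Bridge Stop.
Park Visit starts exactly when Park Break ends (back-to-back, no overlap) — done with Park Break.
Old-Town Tour starts after Park Visit ends.
Every pair is clear; the schedule has no overlaps.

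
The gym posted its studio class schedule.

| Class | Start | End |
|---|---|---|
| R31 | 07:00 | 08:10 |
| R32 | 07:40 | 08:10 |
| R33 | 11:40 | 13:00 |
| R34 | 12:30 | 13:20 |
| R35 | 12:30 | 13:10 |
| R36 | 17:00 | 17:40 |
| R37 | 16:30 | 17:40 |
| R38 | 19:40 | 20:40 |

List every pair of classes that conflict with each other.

R31 & R32, R33 & R34, R33 & R35, R34 & R35, R36 & R37

Check each pair: they overlap iff neither finishes before the other starts.
Sorted by start: R31, R32, R33, R34, R35, R37, R36, R38.
R32 starts before R31 ends → R31 and R32 overlap.
R33 starts after R31 ends; R31 is clear from here.
R33 starts after R32 ends; R32 is clear from here.
R34 starts before R33 ends → R33 and R34 overlap.
R35 starts before R33 ends → R33 and R35 overlap.
R37 starts after R33 ends; R33 is clear from here.
R35 starts before R34 ends → R34 and R35 overlap.
R37 starts after R34 ends; R34 is clear from here.
R37 starts after R35 ends; R35 is clear from here.
R36 starts before R37 ends → R37 and R36 overlap.
R38 starts after R37 ends.
R38 starts after R36 ends.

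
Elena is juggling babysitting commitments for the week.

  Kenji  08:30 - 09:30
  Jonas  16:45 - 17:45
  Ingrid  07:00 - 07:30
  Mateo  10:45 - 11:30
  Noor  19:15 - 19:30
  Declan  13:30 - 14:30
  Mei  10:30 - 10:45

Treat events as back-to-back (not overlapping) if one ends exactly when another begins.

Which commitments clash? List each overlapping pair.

Sorted by start: Ingrid, Kenji, Mei, Mateo, Declan, Jonas, Noor.
Kenji starts after Ingrid ends, so nothing later overlaps Ingrid either.
Mei starts after Kenji ends, so nothing later overlaps Kenji either.
Mateo starts exactly when Mei ends (back-to-back, no overlap), so nothing later overlaps Mei either.
Declan starts after Mateo ends, so nothing later overlaps Mateo either.
Jonas starts after Declan ends, so nothing later overlaps Declan either.
Noor starts after Jonas ends.

no overlapping pairs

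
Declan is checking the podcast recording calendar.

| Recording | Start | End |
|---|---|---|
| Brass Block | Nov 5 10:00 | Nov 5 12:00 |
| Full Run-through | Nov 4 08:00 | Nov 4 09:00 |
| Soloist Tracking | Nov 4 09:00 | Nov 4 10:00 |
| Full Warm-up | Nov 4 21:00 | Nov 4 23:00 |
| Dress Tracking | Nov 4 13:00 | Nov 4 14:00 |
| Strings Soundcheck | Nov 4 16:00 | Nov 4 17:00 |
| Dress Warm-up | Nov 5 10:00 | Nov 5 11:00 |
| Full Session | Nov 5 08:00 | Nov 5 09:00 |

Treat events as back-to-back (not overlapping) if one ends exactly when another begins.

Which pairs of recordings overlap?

Sorted by start: Full Run-through, Soloist Tracking, Dress Tracking, Strings Soundcheck, Full Warm-up, Full Session, Dress Warm-up, Brass Block.
Soloist Tracking starts exactly when Full Run-through ends (back-to-back, no overlap); Full Run-through is clear from here.
Dress Tracking starts after Soloist Tracking ends; Soloist Tracking is clear from here.
Strings Soundcheck starts after Dress Tracking ends; Dress Tracking is clear from here.
Full Warm-up starts after Strings Soundcheck ends; Strings Soundcheck is clear from here.
Full Session starts after Full Warm-up ends; Full Warm-up is clear from here.
Dress Warm-up starts after Full Session ends; Full Session is clear from here.
Brass Block starts before Dress Warm-up ends → Dress Warm-up and Brass Block overlap.

Brass Block & Dress Warm-up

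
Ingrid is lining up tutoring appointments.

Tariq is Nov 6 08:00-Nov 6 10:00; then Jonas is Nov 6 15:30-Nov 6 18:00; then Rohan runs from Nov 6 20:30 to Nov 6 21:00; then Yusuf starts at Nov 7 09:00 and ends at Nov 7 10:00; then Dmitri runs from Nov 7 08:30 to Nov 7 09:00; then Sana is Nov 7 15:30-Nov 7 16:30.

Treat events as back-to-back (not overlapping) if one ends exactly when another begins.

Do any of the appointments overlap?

Sorted by start: Tariq, Jonas, Rohan, Dmitri, Yusuf, Sana.
Jonas starts after Tariq ends; Tariq is clear from here.
Rohan starts after Jonas ends; Jonas is clear from here.
Dmitri starts after Rohan ends; Rohan is clear from here.
Yusuf starts exactly when Dmitri ends (back-to-back, no overlap); Dmitri is clear from here.
Sana starts after Yusuf ends.
Every pair is clear; the schedule has no overlaps.

No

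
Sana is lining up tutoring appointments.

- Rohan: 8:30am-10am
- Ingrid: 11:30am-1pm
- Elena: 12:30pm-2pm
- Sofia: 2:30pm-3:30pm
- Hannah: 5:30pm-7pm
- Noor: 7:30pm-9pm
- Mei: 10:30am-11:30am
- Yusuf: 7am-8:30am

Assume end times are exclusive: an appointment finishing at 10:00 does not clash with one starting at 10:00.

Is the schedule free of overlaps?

Sorted by start: Yusuf, Rohan, Mei, Ingrid, Elena, Sofia, Hannah, Noor.
Rohan starts exactly when Yusuf ends (back-to-back, no overlap), so nothing later overlaps Yusuf either.
Mei starts after Rohan ends, so nothing later overlaps Rohan either.
Ingrid starts exactly when Mei ends (back-to-back, no overlap), so nothing later overlaps Mei either.
Elena starts before Ingrid ends → Ingrid and Elena overlap.
That's a conflict, so the schedule is not conflict-free.

No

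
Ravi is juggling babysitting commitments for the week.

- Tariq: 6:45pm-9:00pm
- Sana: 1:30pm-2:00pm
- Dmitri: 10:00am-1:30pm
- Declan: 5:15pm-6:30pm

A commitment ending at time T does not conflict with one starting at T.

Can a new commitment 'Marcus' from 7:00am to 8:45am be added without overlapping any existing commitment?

Dmitri: starts 10:00am at or after Marcus ends 8:45am → clear.
Sana: starts 1:30pm at or after Marcus ends 8:45am → clear.
Declan: starts 5:15pm at or after Marcus ends 8:45am → clear.
Tariq: starts 6:45pm at or after Marcus ends 8:45am → clear.

Yes — the slot is free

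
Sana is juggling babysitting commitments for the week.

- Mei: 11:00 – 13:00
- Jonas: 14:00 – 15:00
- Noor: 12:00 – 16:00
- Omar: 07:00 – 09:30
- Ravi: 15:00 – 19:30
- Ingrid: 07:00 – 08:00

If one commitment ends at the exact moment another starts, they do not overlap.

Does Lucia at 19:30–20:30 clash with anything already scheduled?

No — it doesn't clash with anything

Ingrid: ends 08:00 at or before Lucia starts 19:30 → clear.
Omar: ends 09:30 at or before Lucia starts 19:30 → clear.
Mei: ends 13:00 at or before Lucia starts 19:30 → clear.
Noor: ends 16:00 at or before Lucia starts 19:30 → clear.
Jonas: ends 15:00 at or before Lucia starts 19:30 → clear.
Ravi: ends 19:30 at or before Lucia starts 19:30 → clear.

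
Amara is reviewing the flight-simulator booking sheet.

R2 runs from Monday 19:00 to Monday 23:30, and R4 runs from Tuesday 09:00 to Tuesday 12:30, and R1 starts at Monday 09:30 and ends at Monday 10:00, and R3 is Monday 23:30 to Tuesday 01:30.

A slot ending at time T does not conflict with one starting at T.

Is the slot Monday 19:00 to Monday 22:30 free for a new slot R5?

No — it overlaps R2

R1: ends Monday 10:00 at or before R5 starts Monday 19:00 → clear.
R2: starts Monday 19:00 before R5 ends Monday 22:30, and ends Monday 23:30 after R5 starts Monday 19:00 → overlap.
R3: starts Monday 23:30 at or after R5 ends Monday 22:30 → clear.
R4: starts Tuesday 09:00 at or after R5 ends Monday 22:30 → clear.
R5 overlaps R2.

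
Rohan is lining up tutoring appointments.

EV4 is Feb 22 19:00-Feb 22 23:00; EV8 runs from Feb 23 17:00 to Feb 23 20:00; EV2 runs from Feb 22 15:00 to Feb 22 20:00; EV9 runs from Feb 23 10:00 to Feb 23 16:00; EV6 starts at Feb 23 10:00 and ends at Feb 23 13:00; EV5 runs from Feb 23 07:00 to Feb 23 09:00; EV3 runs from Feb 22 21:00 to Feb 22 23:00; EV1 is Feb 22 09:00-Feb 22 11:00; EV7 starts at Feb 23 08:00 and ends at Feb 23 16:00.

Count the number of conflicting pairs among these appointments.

Sorted by start: EV1, EV2, EV4, EV3, EV5, EV7, EV6, EV9, EV8.
EV2 starts after EV1 ends; EV1 is clear from here.
EV4 starts before EV2 ends → EV2 and EV4 overlap.
EV3 starts after EV2 ends; EV2 is clear from here.
EV3 starts before EV4 ends → EV4 and EV3 overlap.
EV5 starts after EV4 ends; EV4 is clear from here.
EV5 starts after EV3 ends; EV3 is clear from here.
EV7 starts before EV5 ends → EV5 and EV7 overlap.
EV6 starts after EV5 ends; EV5 is clear from here.
EV6 starts before EV7 ends → EV7 and EV6 overlap.
EV9 starts before EV7 ends → EV7 and EV9 overlap.
EV8 starts after EV7 ends.
EV9 starts before EV6 ends → EV6 and EV9 overlap.
EV8 starts after EV6 ends.
EV8 starts after EV9 ends.
Overlapping pairs: EV2 & EV4, EV3 & EV4, EV5 & EV7, EV6 & EV7, EV6 & EV9, EV7 & EV9 — 6 in total.

6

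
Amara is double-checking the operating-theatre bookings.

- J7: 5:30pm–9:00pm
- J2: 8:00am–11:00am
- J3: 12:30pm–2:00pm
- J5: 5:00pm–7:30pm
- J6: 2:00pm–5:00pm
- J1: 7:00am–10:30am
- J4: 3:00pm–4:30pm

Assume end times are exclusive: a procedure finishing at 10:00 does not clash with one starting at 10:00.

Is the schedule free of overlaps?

No

Check each pair: they overlap iff neither finishes before the other starts.
Sorted by start: J1, J2, J3, J6, J4, J5, J7.
J2 starts before J1 ends → J1 and J2 overlap.
That's a conflict, so the schedule is not conflict-free.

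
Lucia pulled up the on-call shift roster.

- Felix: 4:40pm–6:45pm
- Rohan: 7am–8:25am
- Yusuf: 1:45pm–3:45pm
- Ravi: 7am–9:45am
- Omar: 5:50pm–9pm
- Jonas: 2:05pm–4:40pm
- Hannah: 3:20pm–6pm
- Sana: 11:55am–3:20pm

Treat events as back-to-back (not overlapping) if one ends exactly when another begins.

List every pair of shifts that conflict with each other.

Check each pair: they overlap iff neither finishes before the other starts.
Sorted by start: Ravi, Rohan, Sana, Yusuf, Jonas, Hannah, Felix, Omar.
Rohan starts before Ravi ends → Ravi and Rohan overlap.
Sana starts after Ravi ends, so nothing later overlaps Ravi either.
Sana starts after Rohan ends, so nothing later overlaps Rohan either.
Yusuf starts before Sana ends → Sana and Yusuf overlap.
Jonas starts before Sana ends → Sana and Jonas overlap.
Hannah starts exactly when Sana ends (back-to-back, no overlap), so nothing later overlaps Sana either.
Jonas starts before Yusuf ends → Yusuf and Jonas overlap.
Hannah starts before Yusuf ends → Yusuf and Hannah overlap.
Felix starts after Yusuf ends, so nothing later overlaps Yusuf either.
Hannah starts before Jonas ends → Jonas and Hannah overlap.
Felix starts exactly when Jonas ends (back-to-back, no overlap), so nothing later overlaps Jonas either.
Felix starts before Hannah ends → Hannah and Felix overlap.
Omar starts before Hannah ends → Hannah and Omar overlap.
Omar starts before Felix ends → Felix and Omar overlap.

Felix & Hannah, Felix & Omar, Hannah & Jonas, Hannah & Omar, Hannah & Yusuf, Jonas & Sana, Jonas & Yusuf, Ravi & Rohan, Sana & Yusuf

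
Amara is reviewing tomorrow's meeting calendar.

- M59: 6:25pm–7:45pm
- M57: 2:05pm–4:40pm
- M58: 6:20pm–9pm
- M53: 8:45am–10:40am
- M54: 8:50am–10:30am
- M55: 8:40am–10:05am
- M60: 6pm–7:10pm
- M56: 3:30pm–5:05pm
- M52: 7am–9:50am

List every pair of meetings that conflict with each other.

Two intervals overlap when each starts before the other ends.
Sorted by start: M52, M55, M53, M54, M57, M56, M60, M58, M59.
M55 starts before M52 ends → M52 and M55 overlap.
M53 starts before M52 ends → M52 and M53 overlap.
M54 starts before M52 ends → M52 and M54 overlap.
M57 starts after M52 ends — done with M52.
M53 starts before M55 ends → M55 and M53 overlap.
M54 starts before M55 ends → M55 and M54 overlap.
M57 starts after M55 ends — done with M55.
M54 starts before M53 ends → M53 and M54 overlap.
M57 starts after M53 ends — done with M53.
M57 starts after M54 ends — done with M54.
M56 starts before M57 ends → M57 and M56 overlap.
M60 starts after M57 ends — done with M57.
M60 starts after M56 ends — done with M56.
M58 starts before M60 ends → M60 and M58 overlap.
M59 starts before M60 ends → M60 and M59 overlap.
M59 starts before M58 ends → M58 and M59 overlap.

M52 & M53, M52 & M54, M52 & M55, M53 & M54, M53 & M55, M54 & M55, M56 & M57, M58 & M59, M58 & M60, M59 & M60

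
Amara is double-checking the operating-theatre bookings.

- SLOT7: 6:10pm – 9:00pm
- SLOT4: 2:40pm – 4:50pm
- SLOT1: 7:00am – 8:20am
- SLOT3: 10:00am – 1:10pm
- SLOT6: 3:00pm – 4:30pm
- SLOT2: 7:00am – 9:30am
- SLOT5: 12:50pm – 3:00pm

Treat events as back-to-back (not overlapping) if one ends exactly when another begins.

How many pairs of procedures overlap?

Sorted by start: SLOT1, SLOT2, SLOT3, SLOT5, SLOT4, SLOT6, SLOT7.
SLOT2 starts before SLOT1 ends → SLOT1 and SLOT2 overlap.
SLOT3 starts after SLOT1 ends, so nothing later overlaps SLOT1 either.
SLOT3 starts after SLOT2 ends, so nothing later overlaps SLOT2 either.
SLOT5 starts before SLOT3 ends → SLOT3 and SLOT5 overlap.
SLOT4 starts after SLOT3 ends, so nothing later overlaps SLOT3 either.
SLOT4 starts before SLOT5 ends → SLOT5 and SLOT4 overlap.
SLOT6 starts exactly when SLOT5 ends (back-to-back, no overlap), so nothing later overlaps SLOT5 either.
SLOT6 starts before SLOT4 ends → SLOT4 and SLOT6 overlap.
SLOT7 starts after SLOT4 ends.
SLOT7 starts after SLOT6 ends.
Overlapping pairs: SLOT1 & SLOT2, SLOT3 & SLOT5, SLOT4 & SLOT5, SLOT4 & SLOT6 — 4 in total.

4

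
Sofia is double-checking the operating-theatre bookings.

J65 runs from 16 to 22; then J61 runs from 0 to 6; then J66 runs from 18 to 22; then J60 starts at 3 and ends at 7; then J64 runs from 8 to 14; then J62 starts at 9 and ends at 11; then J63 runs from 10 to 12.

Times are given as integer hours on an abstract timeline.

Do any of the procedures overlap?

Yes

Sorted by start: J61, J60, J64, J62, J63, J65, J66.
J60 starts before J61 ends → J61 and J60 overlap.
That's a conflict, so the schedule is not conflict-free.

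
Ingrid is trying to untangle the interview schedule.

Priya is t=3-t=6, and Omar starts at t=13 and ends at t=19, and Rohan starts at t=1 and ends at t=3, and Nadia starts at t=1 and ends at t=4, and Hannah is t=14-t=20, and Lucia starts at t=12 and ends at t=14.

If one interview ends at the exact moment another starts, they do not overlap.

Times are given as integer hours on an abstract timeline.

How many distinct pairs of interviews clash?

4

Sorted by start: Nadia, Rohan, Priya, Lucia, Omar, Hannah.
Rohan starts before Nadia ends → Nadia and Rohan overlap.
Priya starts before Nadia ends → Nadia and Priya overlap.
Lucia starts after Nadia ends, so nothing later overlaps Nadia either.
Priya starts exactly when Rohan ends (back-to-back, no overlap), so nothing later overlaps Rohan either.
Lucia starts after Priya ends, so nothing later overlaps Priya either.
Omar starts before Lucia ends → Lucia and Omar overlap.
Hannah starts exactly when Lucia ends (back-to-back, no overlap).
Hannah starts before Omar ends → Omar and Hannah overlap.
Overlapping pairs: Hannah & Omar, Lucia & Omar, Nadia & Priya, Nadia & Rohan — 4 in total.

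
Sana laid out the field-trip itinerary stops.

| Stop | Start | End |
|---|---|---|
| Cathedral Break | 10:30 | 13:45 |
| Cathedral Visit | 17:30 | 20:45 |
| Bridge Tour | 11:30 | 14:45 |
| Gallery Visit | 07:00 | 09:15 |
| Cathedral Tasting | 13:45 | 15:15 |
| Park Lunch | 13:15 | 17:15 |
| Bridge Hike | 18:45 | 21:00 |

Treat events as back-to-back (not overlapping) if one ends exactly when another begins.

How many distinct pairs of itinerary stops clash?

6

Check each pair: they overlap iff neither finishes before the other starts.
Sorted by start: Gallery Visit, Cathedral Break, Bridge Tour, Park Lunch, Cathedral Tasting, Cathedral Visit, Bridge Hike.
Cathedral Break starts after Gallery Visit ends, so nothing later overlaps Gallery Visit either.
Bridge Tour starts before Cathedral Break ends → Cathedral Break and Bridge Tour overlap.
Park Lunch starts before Cathedral Break ends → Cathedral Break and Park Lunch overlap.
Cathedral Tasting starts exactly when Cathedral Break ends (back-to-back, no overlap), so nothing later overlaps Cathedral Break either.
Park Lunch starts before Bridge Tour ends → Bridge Tour and Park Lunch overlap.
Cathedral Tasting starts before Bridge Tour ends → Bridge Tour and Cathedral Tasting overlap.
Cathedral Visit starts after Bridge Tour ends, so nothing later overlaps Bridge Tour either.
Cathedral Tasting starts before Park Lunch ends → Park Lunch and Cathedral Tasting overlap.
Cathedral Visit starts after Park Lunch ends, so nothing later overlaps Park Lunch either.
Cathedral Visit starts after Cathedral Tasting ends, so nothing later overlaps Cathedral Tasting either.
Bridge Hike starts before Cathedral Visit ends → Cathedral Visit and Bridge Hike overlap.
Overlapping pairs: Bridge Hike & Cathedral Visit, Bridge Tour & Cathedral Break, Bridge Tour & Cathedral Tasting, Bridge Tour & Park Lunch, Cathedral Break & Park Lunch, Cathedral Tasting & Park Lunch — 6 in total.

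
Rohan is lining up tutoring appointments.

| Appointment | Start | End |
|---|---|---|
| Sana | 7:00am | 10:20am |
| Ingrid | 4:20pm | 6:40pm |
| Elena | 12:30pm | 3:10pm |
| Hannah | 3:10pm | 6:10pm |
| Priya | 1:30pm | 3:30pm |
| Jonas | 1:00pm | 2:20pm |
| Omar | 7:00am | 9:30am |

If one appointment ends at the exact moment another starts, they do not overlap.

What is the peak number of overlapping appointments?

Sort all start/end points and keep a running count:
7:00am start Omar → 1
7:00am start Sana → 2
9:30am end Omar → 1
10:20am end Sana → 0
12:30pm start Elena → 1
1:00pm start Jonas → 2
1:30pm start Priya → 3
2:20pm end Jonas → 2
3:10pm end Elena → 1
3:10pm start Hannah → 2
3:30pm end Priya → 1
4:20pm start Ingrid → 2
6:10pm end Hannah → 1
6:40pm end Ingrid → 0
Peak is 3, at 1:30pm (Elena, Jonas, Priya).

3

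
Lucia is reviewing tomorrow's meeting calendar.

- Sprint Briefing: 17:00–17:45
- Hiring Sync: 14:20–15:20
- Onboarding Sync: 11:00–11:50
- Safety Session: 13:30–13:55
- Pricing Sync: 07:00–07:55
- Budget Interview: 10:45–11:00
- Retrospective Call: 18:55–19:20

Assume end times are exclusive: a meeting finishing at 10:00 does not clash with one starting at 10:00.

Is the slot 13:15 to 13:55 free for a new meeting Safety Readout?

Pricing Sync: ends 07:55 at or before Safety Readout starts 13:15 → clear.
Budget Interview: ends 11:00 at or before Safety Readout starts 13:15 → clear.
Onboarding Sync: ends 11:50 at or before Safety Readout starts 13:15 → clear.
Safety Session: starts 13:30 before Safety Readout ends 13:55, and ends 13:55 after Safety Readout starts 13:15 → overlap.
Hiring Sync: starts 14:20 at or after Safety Readout ends 13:55 → clear.
Sprint Briefing: starts 17:00 at or after Safety Readout ends 13:55 → clear.
Retrospective Call: starts 18:55 at or after Safety Readout ends 13:55 → clear.
Safety Readout overlaps Safety Session.

No — it overlaps Safety Session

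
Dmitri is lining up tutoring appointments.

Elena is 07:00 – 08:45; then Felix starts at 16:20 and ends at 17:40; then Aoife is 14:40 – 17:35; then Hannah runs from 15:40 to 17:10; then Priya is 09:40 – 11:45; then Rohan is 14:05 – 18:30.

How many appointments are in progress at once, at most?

Sweep the timeline, counting +1 at each start and −1 at each end (ends before starts at a tie):
07:00 start Elena → 1
08:45 end Elena → 0
09:40 start Priya → 1
11:45 end Priya → 0
14:05 start Rohan → 1
14:40 start Aoife → 2
15:40 start Hannah → 3
16:20 start Felix → 4
17:10 end Hannah → 3
17:35 end Aoife → 2
17:40 end Felix → 1
18:30 end Rohan → 0
Peak is 4, at 16:20 (Aoife, Felix, Hannah, Rohan).

4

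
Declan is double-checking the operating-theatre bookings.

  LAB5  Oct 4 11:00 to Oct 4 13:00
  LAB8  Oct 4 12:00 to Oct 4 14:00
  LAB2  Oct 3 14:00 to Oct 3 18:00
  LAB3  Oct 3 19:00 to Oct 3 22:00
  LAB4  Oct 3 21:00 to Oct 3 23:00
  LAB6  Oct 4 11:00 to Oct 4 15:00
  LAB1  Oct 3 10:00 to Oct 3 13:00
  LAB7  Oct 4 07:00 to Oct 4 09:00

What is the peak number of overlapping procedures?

Sort all start/end points and keep a running count:
Oct 3 10:00 start LAB1 → 1
Oct 3 13:00 end LAB1 → 0
Oct 3 14:00 start LAB2 → 1
Oct 3 18:00 end LAB2 → 0
Oct 3 19:00 start LAB3 → 1
Oct 3 21:00 start LAB4 → 2
Oct 3 22:00 end LAB3 → 1
Oct 3 23:00 end LAB4 → 0
Oct 4 07:00 start LAB7 → 1
Oct 4 09:00 end LAB7 → 0
Oct 4 11:00 start LAB5 → 1
Oct 4 11:00 start LAB6 → 2
Oct 4 12:00 start LAB8 → 3
Oct 4 13:00 end LAB5 → 2
Oct 4 14:00 end LAB8 → 1
Oct 4 15:00 end LAB6 → 0
Peak is 3, at Oct 4 12:00 (LAB5, LAB6, LAB8).

3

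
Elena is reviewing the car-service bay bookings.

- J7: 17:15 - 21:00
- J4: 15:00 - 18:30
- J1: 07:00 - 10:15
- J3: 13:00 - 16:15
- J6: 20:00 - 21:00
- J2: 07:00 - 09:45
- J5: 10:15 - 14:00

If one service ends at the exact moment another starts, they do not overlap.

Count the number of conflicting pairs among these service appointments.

5

Check each pair: they overlap iff neither finishes before the other starts.
Sorted by start: J1, J2, J5, J3, J4, J7, J6.
J2 starts before J1 ends → J1 and J2 overlap.
J5 starts exactly when J1 ends (back-to-back, no overlap), so nothing later overlaps J1 either.
J5 starts after J2 ends, so nothing later overlaps J2 either.
J3 starts before J5 ends → J5 and J3 overlap.
J4 starts after J5 ends, so nothing later overlaps J5 either.
J4 starts before J3 ends → J3 and J4 overlap.
J7 starts after J3 ends, so nothing later overlaps J3 either.
J7 starts before J4 ends → J4 and J7 overlap.
J6 starts after J4 ends.
J6 starts before J7 ends → J7 and J6 overlap.
Overlapping pairs: J1 & J2, J3 & J4, J3 & J5, J4 & J7, J6 & J7 — 5 in total.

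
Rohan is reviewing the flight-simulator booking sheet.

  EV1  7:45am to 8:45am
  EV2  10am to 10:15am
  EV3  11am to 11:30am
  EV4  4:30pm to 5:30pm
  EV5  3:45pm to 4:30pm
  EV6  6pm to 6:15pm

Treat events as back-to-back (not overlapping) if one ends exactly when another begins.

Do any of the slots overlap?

Check each pair: they overlap iff neither finishes before the other starts.
Sorted by start: EV1, EV2, EV3, EV5, EV4, EV6.
EV2 starts after EV1 ends; EV1 is clear from here.
EV3 starts after EV2 ends; EV2 is clear from here.
EV5 starts after EV3 ends; EV3 is clear from here.
EV4 starts exactly when EV5 ends (back-to-back, no overlap); EV5 is clear from here.
EV6 starts after EV4 ends.
Every pair is clear; the schedule has no overlaps.

No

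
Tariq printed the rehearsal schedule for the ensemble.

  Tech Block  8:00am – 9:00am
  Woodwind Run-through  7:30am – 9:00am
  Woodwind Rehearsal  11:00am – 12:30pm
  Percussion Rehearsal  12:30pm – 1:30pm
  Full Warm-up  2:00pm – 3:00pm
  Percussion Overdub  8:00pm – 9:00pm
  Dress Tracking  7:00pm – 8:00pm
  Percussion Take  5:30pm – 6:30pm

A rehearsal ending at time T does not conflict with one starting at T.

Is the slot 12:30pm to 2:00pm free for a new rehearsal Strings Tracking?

No — it overlaps Percussion Rehearsal

Woodwind Run-through: ends 9:00am at or before Strings Tracking starts 12:30pm → clear.
Tech Block: ends 9:00am at or before Strings Tracking starts 12:30pm → clear.
Woodwind Rehearsal: ends 12:30pm at or before Strings Tracking starts 12:30pm → clear.
Percussion Rehearsal: starts 12:30pm before Strings Tracking ends 2:00pm, and ends 1:30pm after Strings Tracking starts 12:30pm → overlap.
Full Warm-up: starts 2:00pm at or after Strings Tracking ends 2:00pm → clear.
Percussion Take: starts 5:30pm at or after Strings Tracking ends 2:00pm → clear.
Dress Tracking: starts 7:00pm at or after Strings Tracking ends 2:00pm → clear.
Percussion Overdub: starts 8:00pm at or after Strings Tracking ends 2:00pm → clear.
Strings Tracking overlaps Percussion Rehearsal.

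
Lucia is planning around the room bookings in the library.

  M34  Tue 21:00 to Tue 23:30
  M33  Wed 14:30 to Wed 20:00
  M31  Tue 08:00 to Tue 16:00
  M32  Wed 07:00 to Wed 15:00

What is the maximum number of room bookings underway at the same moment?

Sort all start/end points and keep a running count:
Tue 08:00 start M31 → 1
Tue 16:00 end M31 → 0
Tue 21:00 start M34 → 1
Tue 23:30 end M34 → 0
Wed 07:00 start M32 → 1
Wed 14:30 start M33 → 2
Wed 15:00 end M32 → 1
Wed 20:00 end M33 → 0
Peak is 2, at Wed 14:30 (M32, M33).

2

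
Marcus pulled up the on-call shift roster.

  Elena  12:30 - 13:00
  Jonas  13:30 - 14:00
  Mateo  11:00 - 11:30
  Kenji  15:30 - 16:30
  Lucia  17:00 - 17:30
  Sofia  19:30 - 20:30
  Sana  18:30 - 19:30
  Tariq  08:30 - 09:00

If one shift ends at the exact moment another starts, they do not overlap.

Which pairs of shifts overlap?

none

Sorted by start: Tariq, Mateo, Elena, Jonas, Kenji, Lucia, Sana, Sofia.
Mateo starts after Tariq ends; Tariq is clear from here.
Elena starts after Mateo ends; Mateo is clear from here.
Jonas starts after Elena ends; Elena is clear from here.
Kenji starts after Jonas ends; Jonas is clear from here.
Lucia starts after Kenji ends; Kenji is clear from here.
Sana starts after Lucia ends; Lucia is clear from here.
Sofia starts exactly when Sana ends (back-to-back, no overlap).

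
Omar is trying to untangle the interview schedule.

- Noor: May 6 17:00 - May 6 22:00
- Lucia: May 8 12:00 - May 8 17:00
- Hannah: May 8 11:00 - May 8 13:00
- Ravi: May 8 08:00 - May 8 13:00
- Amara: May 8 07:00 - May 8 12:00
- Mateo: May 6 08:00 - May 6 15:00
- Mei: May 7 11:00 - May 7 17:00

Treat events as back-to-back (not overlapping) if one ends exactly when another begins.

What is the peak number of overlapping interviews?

Sort all start/end points and keep a running count:
May 6 08:00 start Mateo → 1
May 6 15:00 end Mateo → 0
May 6 17:00 start Noor → 1
May 6 22:00 end Noor → 0
May 7 11:00 start Mei → 1
May 7 17:00 end Mei → 0
May 8 07:00 start Amara → 1
May 8 08:00 start Ravi → 2
May 8 11:00 start Hannah → 3
May 8 12:00 end Amara → 2
May 8 12:00 start Lucia → 3
May 8 13:00 end Hannah → 2
May 8 13:00 end Ravi → 1
May 8 17:00 end Lucia → 0
Peak is 3, at May 8 11:00 (Amara, Hannah, Ravi).

3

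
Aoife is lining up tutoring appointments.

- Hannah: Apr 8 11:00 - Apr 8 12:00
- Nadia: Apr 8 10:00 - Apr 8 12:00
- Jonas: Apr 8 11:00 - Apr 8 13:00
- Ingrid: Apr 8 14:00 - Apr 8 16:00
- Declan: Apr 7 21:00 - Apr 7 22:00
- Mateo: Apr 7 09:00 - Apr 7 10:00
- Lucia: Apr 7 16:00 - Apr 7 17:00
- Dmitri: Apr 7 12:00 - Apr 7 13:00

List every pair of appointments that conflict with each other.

Hannah & Jonas, Hannah & Nadia, Jonas & Nadia

Sorted by start: Mateo, Dmitri, Lucia, Declan, Nadia, Hannah, Jonas, Ingrid.
Dmitri starts after Mateo ends, so nothing later overlaps Mateo either.
Lucia starts after Dmitri ends, so nothing later overlaps Dmitri either.
Declan starts after Lucia ends, so nothing later overlaps Lucia either.
Nadia starts after Declan ends, so nothing later overlaps Declan either.
Hannah starts before Nadia ends → Nadia and Hannah overlap.
Jonas starts before Nadia ends → Nadia and Jonas overlap.
Ingrid starts after Nadia ends.
Jonas starts before Hannah ends → Hannah and Jonas overlap.
Ingrid starts after Hannah ends.
Ingrid starts after Jonas ends.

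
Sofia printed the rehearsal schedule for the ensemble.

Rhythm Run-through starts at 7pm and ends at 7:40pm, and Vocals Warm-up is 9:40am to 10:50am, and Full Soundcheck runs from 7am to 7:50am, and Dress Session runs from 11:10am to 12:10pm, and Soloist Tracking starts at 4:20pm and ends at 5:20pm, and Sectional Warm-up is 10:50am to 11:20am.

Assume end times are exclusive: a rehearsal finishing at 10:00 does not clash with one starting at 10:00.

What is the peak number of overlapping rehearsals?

Sort all start/end points and keep a running count:
7am start Full Soundcheck → 1
7:50am end Full Soundcheck → 0
9:40am start Vocals Warm-up → 1
10:50am end Vocals Warm-up → 0
10:50am start Sectional Warm-up → 1
11:10am start Dress Session → 2
11:20am end Sectional Warm-up → 1
12:10pm end Dress Session → 0
4:20pm start Soloist Tracking → 1
5:20pm end Soloist Tracking → 0
7pm start Rhythm Run-through → 1
7:40pm end Rhythm Run-through → 0
Peak is 2, at 11:10am (Dress Session, Sectional Warm-up).

2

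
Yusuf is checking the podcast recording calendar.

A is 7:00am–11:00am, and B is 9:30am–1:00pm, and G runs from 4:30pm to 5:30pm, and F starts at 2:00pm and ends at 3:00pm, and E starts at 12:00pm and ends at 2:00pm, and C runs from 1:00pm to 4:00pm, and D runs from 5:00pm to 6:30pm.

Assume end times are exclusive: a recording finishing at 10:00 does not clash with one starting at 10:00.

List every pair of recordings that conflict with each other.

A & B, B & E, C & E, C & F, D & G

Two intervals overlap when each starts before the other ends.
Sorted by start: A, B, E, C, F, G, D.
B starts before A ends → A and B overlap.
E starts after A ends — done with A.
E starts before B ends → B and E overlap.
C starts exactly when B ends (back-to-back, no overlap) — done with B.
C starts before E ends → E and C overlap.
F starts exactly when E ends (back-to-back, no overlap) — done with E.
F starts before C ends → C and F overlap.
G starts after C ends — done with C.
G starts after F ends — done with F.
D starts before G ends → G and D overlap.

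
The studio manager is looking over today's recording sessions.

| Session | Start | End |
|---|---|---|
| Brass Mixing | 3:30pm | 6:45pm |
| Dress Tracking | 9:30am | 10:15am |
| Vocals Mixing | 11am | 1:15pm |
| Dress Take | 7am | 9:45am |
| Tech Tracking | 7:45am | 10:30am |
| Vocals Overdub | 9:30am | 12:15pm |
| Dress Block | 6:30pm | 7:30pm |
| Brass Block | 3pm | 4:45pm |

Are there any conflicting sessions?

Two intervals overlap when each starts before the other ends.
Sorted by start: Dress Take, Tech Tracking, Vocals Overdub, Dress Tracking, Vocals Mixing, Brass Block, Brass Mixing, Dress Block.
Tech Tracking starts before Dress Take ends → Dress Take and Tech Tracking overlap.
That's a conflict, so the schedule is not conflict-free.

Yes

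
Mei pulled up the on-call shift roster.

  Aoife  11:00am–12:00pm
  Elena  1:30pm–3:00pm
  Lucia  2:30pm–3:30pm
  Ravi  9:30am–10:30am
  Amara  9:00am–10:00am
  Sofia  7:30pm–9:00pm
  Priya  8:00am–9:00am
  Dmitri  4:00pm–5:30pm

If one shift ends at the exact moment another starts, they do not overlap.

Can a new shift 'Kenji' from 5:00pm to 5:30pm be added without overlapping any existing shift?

No — it overlaps Dmitri

Priya: ends 9:00am at or before Kenji starts 5:00pm → clear.
Amara: ends 10:00am at or before Kenji starts 5:00pm → clear.
Ravi: ends 10:30am at or before Kenji starts 5:00pm → clear.
Aoife: ends 12:00pm at or before Kenji starts 5:00pm → clear.
Elena: ends 3:00pm at or before Kenji starts 5:00pm → clear.
Lucia: ends 3:30pm at or before Kenji starts 5:00pm → clear.
Dmitri: starts 4:00pm before Kenji ends 5:30pm, and ends 5:30pm after Kenji starts 5:00pm → overlap.
Sofia: starts 7:30pm at or after Kenji ends 5:30pm → clear.
Kenji overlaps Dmitri.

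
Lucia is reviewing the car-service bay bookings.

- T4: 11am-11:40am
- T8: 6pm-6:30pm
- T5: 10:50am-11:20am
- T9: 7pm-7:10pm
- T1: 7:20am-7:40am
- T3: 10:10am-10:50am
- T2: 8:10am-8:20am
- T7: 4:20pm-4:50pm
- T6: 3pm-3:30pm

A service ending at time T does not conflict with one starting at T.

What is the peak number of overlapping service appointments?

Walk through starts and ends in time order (an end at T is processed before a start at T):
7:20am start T1 → 1
7:40am end T1 → 0
8:10am start T2 → 1
8:20am end T2 → 0
10:10am start T3 → 1
10:50am end T3 → 0
10:50am start T5 → 1
11am start T4 → 2
11:20am end T5 → 1
11:40am end T4 → 0
3pm start T6 → 1
3:30pm end T6 → 0
4:20pm start T7 → 1
4:50pm end T7 → 0
6pm start T8 → 1
6:30pm end T8 → 0
7pm start T9 → 1
7:10pm end T9 → 0
Peak is 2, at 11am (T4, T5).

2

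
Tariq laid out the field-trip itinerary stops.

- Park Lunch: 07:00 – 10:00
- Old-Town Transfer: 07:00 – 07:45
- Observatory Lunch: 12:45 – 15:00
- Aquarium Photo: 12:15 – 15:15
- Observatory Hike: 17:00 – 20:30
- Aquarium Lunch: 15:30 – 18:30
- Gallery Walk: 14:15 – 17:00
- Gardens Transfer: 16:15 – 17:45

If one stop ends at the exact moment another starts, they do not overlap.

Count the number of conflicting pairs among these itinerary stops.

Two intervals overlap when each starts before the other ends.
Sorted by start: Park Lunch, Old-Town Transfer, Aquarium Photo, Observatory Lunch, Gallery Walk, Aquarium Lunch, Gardens Transfer, Observatory Hike.
Old-Town Transfer starts before Park Lunch ends → Park Lunch and Old-Town Transfer overlap.
Aquarium Photo starts after Park Lunch ends; Park Lunch is clear from here.
Aquarium Photo starts after Old-Town Transfer ends; Old-Town Transfer is clear from here.
Observatory Lunch starts before Aquarium Photo ends → Aquarium Photo and Observatory Lunch overlap.
Gallery Walk starts before Aquarium Photo ends → Aquarium Photo and Gallery Walk overlap.
Aquarium Lunch starts after Aquarium Photo ends; Aquarium Photo is clear from here.
Gallery Walk starts before Observatory Lunch ends → Observatory Lunch and Gallery Walk overlap.
Aquarium Lunch starts after Observatory Lunch ends; Observatory Lunch is clear from here.
Aquarium Lunch starts before Gallery Walk ends → Gallery Walk and Aquarium Lunch overlap.
Gardens Transfer starts before Gallery Walk ends → Gallery Walk and Gardens Transfer overlap.
Observatory Hike starts exactly when Gallery Walk ends (back-to-back, no overlap).
Gardens Transfer starts before Aquarium Lunch ends → Aquarium Lunch and Gardens Transfer overlap.
Observatory Hike starts before Aquarium Lunch ends → Aquarium Lunch and Observatory Hike overlap.
Observatory Hike starts before Gardens Transfer ends → Gardens Transfer and Observatory Hike overlap.
Overlapping pairs: Aquarium Lunch & Gallery Walk, Aquarium Lunch & Gardens Transfer, Aquarium Lunch & Observatory Hike, Aquarium Photo & Gallery Walk, Aquarium Photo & Observatory Lunch, Gallery Walk & Gardens Transfer, Gallery Walk & Observatory Lunch, Gardens Transfer & Observatory Hike, Old-Town Transfer & Park Lunch — 9 in total.

9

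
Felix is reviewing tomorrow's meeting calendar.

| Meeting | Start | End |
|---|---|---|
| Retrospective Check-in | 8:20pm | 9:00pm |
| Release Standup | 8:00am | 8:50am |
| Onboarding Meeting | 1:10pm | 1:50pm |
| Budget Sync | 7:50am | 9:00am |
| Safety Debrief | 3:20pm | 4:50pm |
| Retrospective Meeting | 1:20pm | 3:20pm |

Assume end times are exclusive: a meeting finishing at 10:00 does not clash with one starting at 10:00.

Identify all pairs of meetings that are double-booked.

Sorted by start: Budget Sync, Release Standup, Onboarding Meeting, Retrospective Meeting, Safety Debrief, Retrospective Check-in.
Release Standup starts before Budget Sync ends → Budget Sync and Release Standup overlap.
Onboarding Meeting starts after Budget Sync ends; Budget Sync is clear from here.
Onboarding Meeting starts after Release Standup ends; Release Standup is clear from here.
Retrospective Meeting starts before Onboarding Meeting ends → Onboarding Meeting and Retrospective Meeting overlap.
Safety Debrief starts after Onboarding Meeting ends; Onboarding Meeting is clear from here.
Safety Debrief starts exactly when Retrospective Meeting ends (back-to-back, no overlap); Retrospective Meeting is clear from here.
Retrospective Check-in starts after Safety Debrief ends.

Budget Sync & Release Standup, Onboarding Meeting & Retrospective Meeting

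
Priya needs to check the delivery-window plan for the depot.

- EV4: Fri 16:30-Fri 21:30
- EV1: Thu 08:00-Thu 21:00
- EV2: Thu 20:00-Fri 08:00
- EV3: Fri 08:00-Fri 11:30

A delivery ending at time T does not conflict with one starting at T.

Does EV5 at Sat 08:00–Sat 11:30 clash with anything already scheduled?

No — it doesn't clash with anything

EV1: ends Thu 21:00 at or before EV5 starts Sat 08:00 → clear.
EV2: ends Fri 08:00 at or before EV5 starts Sat 08:00 → clear.
EV3: ends Fri 11:30 at or before EV5 starts Sat 08:00 → clear.
EV4: ends Fri 21:30 at or before EV5 starts Sat 08:00 → clear.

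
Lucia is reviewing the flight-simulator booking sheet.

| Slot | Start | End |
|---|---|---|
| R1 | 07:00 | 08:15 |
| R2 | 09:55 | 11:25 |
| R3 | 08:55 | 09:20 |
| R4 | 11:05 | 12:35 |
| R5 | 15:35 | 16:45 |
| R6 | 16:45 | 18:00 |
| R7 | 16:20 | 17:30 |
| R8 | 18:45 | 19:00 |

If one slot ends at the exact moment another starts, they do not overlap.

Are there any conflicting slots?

Two intervals overlap when each starts before the other ends.
Sorted by start: R1, R3, R2, R4, R5, R7, R6, R8.
R3 starts after R1 ends — done with R1.
R2 starts after R3 ends — done with R3.
R4 starts before R2 ends → R2 and R4 overlap.
That's a conflict, so the schedule is not conflict-free.

Yes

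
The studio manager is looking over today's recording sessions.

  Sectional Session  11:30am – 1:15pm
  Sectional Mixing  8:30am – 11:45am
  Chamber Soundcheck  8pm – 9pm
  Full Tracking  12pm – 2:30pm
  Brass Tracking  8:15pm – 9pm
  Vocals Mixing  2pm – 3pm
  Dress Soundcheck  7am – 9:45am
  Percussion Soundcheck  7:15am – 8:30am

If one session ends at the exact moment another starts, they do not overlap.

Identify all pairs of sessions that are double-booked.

Sorted by start: Dress Soundcheck, Percussion Soundcheck, Sectional Mixing, Sectional Session, Full Tracking, Vocals Mixing, Chamber Soundcheck, Brass Tracking.
Percussion Soundcheck starts before Dress Soundcheck ends → Dress Soundcheck and Percussion Soundcheck overlap.
Sectional Mixing starts before Dress Soundcheck ends → Dress Soundcheck and Sectional Mixing overlap.
Sectional Session starts after Dress Soundcheck ends, so Dress Soundcheck has no further overlaps.
Sectional Mixing starts exactly when Percussion Soundcheck ends (back-to-back, no overlap), so Percussion Soundcheck has no further overlaps.
Sectional Session starts before Sectional Mixing ends → Sectional Mixing and Sectional Session overlap.
Full Tracking starts after Sectional Mixing ends, so Sectional Mixing has no further overlaps.
Full Tracking starts before Sectional Session ends → Sectional Session and Full Tracking overlap.
Vocals Mixing starts after Sectional Session ends, so Sectional Session has no further overlaps.
Vocals Mixing starts before Full Tracking ends → Full Tracking and Vocals Mixing overlap.
Chamber Soundcheck starts after Full Tracking ends, so Full Tracking has no further overlaps.
Chamber Soundcheck starts after Vocals Mixing ends, so Vocals Mixing has no further overlaps.
Brass Tracking starts before Chamber Soundcheck ends → Chamber Soundcheck and Brass Tracking overlap.

Brass Tracking & Chamber Soundcheck, Dress Soundcheck & Percussion Soundcheck, Dress Soundcheck & Sectional Mixing, Full Tracking & Sectional Session, Full Tracking & Vocals Mixing, Sectional Mixing & Sectional Session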